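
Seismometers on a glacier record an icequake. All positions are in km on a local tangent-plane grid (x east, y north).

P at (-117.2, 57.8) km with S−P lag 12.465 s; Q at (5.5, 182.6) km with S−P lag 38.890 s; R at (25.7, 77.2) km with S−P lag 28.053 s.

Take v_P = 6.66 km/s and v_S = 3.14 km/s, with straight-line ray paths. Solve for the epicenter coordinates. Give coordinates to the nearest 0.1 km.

Distance from S−P lag: d = Δt · v_P v_S / (v_P − v_S) = Δt · (6.66·3.14)/(6.66−3.14) ≈ 5.9410·Δt.
So d_P = 74.05, d_Q = 231.05, d_R = 166.66 km.
Circle about each station: (x + 117.2)² + (y − 57.8)² = 74.05²; (x − 5.5)² + (y − 182.6)² = 231.05²; (x − 25.7)² + (y − 77.2)² = 166.66².
Subtracting the P equation from the Q and R equations removes the quadratic terms:
245.4 x + 249.6 y = -31604.37
285.8 x + 38.8 y = -32748.50
Solving the 2×2 system: x ≈ -112.4, y ≈ -16.1 km.

-112.4 km east, -16.1 km north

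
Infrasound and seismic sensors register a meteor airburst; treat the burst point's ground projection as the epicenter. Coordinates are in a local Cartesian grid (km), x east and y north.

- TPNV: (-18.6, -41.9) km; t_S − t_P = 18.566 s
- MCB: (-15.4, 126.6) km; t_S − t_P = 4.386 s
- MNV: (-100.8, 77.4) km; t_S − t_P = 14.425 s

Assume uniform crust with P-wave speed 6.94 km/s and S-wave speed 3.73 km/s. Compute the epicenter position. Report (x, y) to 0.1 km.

12.3 km east, 104.6 km north

Distance from S−P lag: d = Δt · v_P v_S / (v_P − v_S) = Δt · (6.94·3.73)/(6.94−3.73) ≈ 8.0642·Δt.
So d_TPNV = 149.72, d_MCB = 35.37, d_MNV = 116.33 km.
Circle about each station: (x + 18.6)² + (y + 41.9)² = 149.72²; (x + 15.4)² + (y − 126.6)² = 35.37²; (x + 100.8)² + (y − 77.4)² = 116.33².
Subtracting pairs of circle equations eliminates x²+y² and gives linear equations (the radical axes):
6.4 x + 337.0 y = 35328.19
-164.4 x + 238.6 y = 22933.24
Solving the 2×2 system: x ≈ 12.3, y ≈ 104.6 km.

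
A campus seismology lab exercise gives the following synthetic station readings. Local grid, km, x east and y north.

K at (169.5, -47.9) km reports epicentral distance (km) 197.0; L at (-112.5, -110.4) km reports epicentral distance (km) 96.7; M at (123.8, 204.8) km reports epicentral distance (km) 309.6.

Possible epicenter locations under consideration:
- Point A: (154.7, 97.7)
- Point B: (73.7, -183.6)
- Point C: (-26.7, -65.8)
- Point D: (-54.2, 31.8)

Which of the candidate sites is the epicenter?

For each candidate, compare |candidate − station| to the reported distance:
Point A: residuals K 50.6, L 242.0, M 198.1 → max 242.0 km
Point B: residuals K 30.9, L 103.4, M 82.0 → max 103.4 km
Point C: residuals K 0.0, L 0.0, M 0.0 → max 0.0 km
Point D: residuals K 40.5, L 57.0, M 61.4 → max 61.4 km
Only Point C has all residuals ≈ 0.

Point C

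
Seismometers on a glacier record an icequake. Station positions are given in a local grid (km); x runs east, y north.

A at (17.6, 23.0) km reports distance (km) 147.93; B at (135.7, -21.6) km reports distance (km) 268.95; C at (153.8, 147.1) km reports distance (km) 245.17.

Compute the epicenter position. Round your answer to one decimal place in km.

x ≈ -90.3 km, y ≈ 124.2 km

Circle about each station: (x − 17.6)² + (y − 23.0)² = 147.93²; (x − 135.7)² + (y + 21.6)² = 268.95²; (x − 153.8)² + (y − 147.1)² = 245.17².
Subtracting pairs of circle equations eliminates x²+y² and gives linear equations (the radical axes):
236.2 x − 89.2 y = -32408.53
272.4 x + 248.2 y = 6229.05
Solving the 2×2 system: x ≈ -90.3, y ≈ 124.2 km.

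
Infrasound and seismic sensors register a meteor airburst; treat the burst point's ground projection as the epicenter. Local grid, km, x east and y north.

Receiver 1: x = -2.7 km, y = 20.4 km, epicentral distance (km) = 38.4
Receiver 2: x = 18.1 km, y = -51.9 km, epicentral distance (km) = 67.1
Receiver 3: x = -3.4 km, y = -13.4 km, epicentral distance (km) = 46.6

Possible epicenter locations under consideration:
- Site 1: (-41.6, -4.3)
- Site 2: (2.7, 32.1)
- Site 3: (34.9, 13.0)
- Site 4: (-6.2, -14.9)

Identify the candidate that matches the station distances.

Site 3

For each candidate, compare |candidate − station| to the reported distance:
Site 1: residuals Receiver 1 7.7, Receiver 2 9.3, Receiver 3 7.3 → max 9.3 km
Site 2: residuals Receiver 1 25.5, Receiver 2 18.3, Receiver 3 0.7 → max 25.5 km
Site 3: residuals Receiver 1 0.1, Receiver 2 0.1, Receiver 3 0.1 → max 0.1 km
Site 4: residuals Receiver 1 2.9, Receiver 2 22.8, Receiver 3 43.4 → max 43.4 km
Only Site 3 has all residuals ≈ 0.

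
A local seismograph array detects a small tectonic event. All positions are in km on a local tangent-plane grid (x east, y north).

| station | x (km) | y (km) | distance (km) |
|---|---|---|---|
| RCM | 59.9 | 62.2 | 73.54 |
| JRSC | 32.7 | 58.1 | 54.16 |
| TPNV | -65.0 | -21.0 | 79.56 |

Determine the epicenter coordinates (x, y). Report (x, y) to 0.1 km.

x ≈ 8.4 km, y ≈ 9.7 km

Circle about each station: (x − 59.9)² + (y − 62.2)² = 73.54²; (x − 32.7)² + (y − 58.1)² = 54.16²; (x + 65.0)² + (y + 21.0)² = 79.56².
Subtracting pairs of circle equations eliminates x²+y² and gives linear equations (the radical axes):
-54.4 x − 8.2 y = -537.12
-249.8 x − 166.4 y = -3712.51
Solving the 2×2 system: x ≈ 8.4, y ≈ 9.7 km.
Check against RCM (with the unrounded x, y): √((x − 59.9)²+(y − 62.2)²) = 73.55 ≈ 73.54 km. ✓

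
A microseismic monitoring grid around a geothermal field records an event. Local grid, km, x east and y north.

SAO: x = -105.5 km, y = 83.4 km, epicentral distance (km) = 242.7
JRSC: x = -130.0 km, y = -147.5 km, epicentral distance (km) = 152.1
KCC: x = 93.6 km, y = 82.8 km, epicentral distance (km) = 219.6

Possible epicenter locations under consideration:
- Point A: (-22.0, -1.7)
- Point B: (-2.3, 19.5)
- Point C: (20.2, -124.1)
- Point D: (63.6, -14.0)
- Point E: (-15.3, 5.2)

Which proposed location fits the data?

For each candidate, compare |candidate − station| to the reported distance:
Point A: residuals SAO 123.5, JRSC 29.3, KCC 76.4 → max 123.5 km
Point B: residuals SAO 121.3, JRSC 58.1, KCC 104.7 → max 121.3 km
Point C: residuals SAO 0.1, JRSC 0.1, KCC 0.1 → max 0.1 km
Point D: residuals SAO 47.6, JRSC 83.1, KCC 118.3 → max 118.3 km
Point E: residuals SAO 123.3, JRSC 38.9, KCC 85.9 → max 123.3 km
Only Point C has all residuals ≈ 0.

Point C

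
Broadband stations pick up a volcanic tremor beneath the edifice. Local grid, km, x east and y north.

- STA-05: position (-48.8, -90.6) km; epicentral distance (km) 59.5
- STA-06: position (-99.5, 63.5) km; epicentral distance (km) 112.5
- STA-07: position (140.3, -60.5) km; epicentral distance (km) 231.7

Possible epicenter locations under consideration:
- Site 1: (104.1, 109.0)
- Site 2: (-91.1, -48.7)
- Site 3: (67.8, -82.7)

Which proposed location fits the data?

For each candidate, compare |candidate − station| to the reported distance:
Site 1: residuals STA-05 191.9, STA-06 96.1, STA-07 58.4 → max 191.9 km
Site 2: residuals STA-05 0.0, STA-06 0.0, STA-07 0.0 → max 0.0 km
Site 3: residuals STA-05 57.4, STA-06 109.7, STA-07 155.9 → max 155.9 km
Only Site 2 has all residuals ≈ 0.

Site 2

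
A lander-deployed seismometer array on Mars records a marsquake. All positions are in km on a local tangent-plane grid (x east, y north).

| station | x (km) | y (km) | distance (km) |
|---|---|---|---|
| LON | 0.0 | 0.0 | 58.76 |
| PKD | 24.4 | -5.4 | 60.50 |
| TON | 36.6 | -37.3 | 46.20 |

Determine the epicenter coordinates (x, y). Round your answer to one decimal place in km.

x ≈ -4.4 km, y ≈ -58.6 km

Circle about each station: x² + y² = 58.76²; (x − 24.4)² + (y + 5.4)² = 60.50²; (x − 36.6)² + (y + 37.3)² = 46.20².
Subtracting the LON equation from the PKD and TON equations removes the quadratic terms:
48.8 x − 10.8 y = 417.01
73.2 x − 74.6 y = 4049.15
Solving the 2×2 system: x ≈ -4.4, y ≈ -58.6 km.
Check against LON (with the unrounded x, y): √(x²+y²) = 58.79 ≈ 58.76 km. ✓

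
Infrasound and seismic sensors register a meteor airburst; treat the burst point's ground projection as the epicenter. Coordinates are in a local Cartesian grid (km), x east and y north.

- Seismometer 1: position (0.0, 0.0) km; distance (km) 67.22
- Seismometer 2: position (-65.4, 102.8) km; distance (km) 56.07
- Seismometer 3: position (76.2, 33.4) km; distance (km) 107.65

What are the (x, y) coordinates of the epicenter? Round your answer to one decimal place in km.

Circle about each station: x² + y² = 67.22²; (x + 65.4)² + (y − 102.8)² = 56.07²; (x − 76.2)² + (y − 33.4)² = 107.65².
Subtracting pairs of circle equations eliminates x²+y² and gives linear equations (the radical axes):
-130.8 x + 205.6 y = 16219.68
152.4 x + 66.8 y = -147.99
Solving the 2×2 system: x ≈ -27.8, y ≈ 61.2 km.

(-27.8, 61.2)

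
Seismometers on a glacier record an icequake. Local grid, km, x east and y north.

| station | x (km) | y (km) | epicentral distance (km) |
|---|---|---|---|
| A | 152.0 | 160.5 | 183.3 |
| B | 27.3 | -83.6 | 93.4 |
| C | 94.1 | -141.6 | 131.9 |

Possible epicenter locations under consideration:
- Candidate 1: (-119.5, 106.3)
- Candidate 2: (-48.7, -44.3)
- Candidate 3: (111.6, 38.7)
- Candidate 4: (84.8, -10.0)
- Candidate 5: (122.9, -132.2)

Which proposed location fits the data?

For each candidate, compare |candidate − station| to the reported distance:
Candidate 1: residuals A 93.6, B 146.6, C 195.3 → max 195.3 km
Candidate 2: residuals A 103.4, B 7.8, C 40.9 → max 103.4 km
Candidate 3: residuals A 55.0, B 55.1, C 49.2 → max 55.1 km
Candidate 4: residuals A 0.0, B 0.0, C 0.0 → max 0.0 km
Candidate 5: residuals A 110.8, B 13.8, C 101.6 → max 110.8 km
Only Candidate 4 has all residuals ≈ 0.

Candidate 4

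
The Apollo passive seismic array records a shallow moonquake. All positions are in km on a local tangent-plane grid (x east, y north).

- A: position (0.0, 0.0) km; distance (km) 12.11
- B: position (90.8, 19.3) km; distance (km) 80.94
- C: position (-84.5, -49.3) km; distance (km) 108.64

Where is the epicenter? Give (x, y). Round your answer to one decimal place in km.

12.1 km east, 0.4 km north

Circle about each station: x² + y² = 12.11²; (x − 90.8)² + (y − 19.3)² = 80.94²; (x + 84.5)² + (y + 49.3)² = 108.64².
Subtracting the A equation from the B and C equations removes the quadratic terms:
181.6 x + 38.6 y = 2212.50
-169.0 x − 98.6 y = -2085.26
Solving the 2×2 system: x ≈ 12.1, y ≈ 0.4 km.
Check against A (with the unrounded x, y): √(x²+y²) = 12.10 ≈ 12.11 km. ✓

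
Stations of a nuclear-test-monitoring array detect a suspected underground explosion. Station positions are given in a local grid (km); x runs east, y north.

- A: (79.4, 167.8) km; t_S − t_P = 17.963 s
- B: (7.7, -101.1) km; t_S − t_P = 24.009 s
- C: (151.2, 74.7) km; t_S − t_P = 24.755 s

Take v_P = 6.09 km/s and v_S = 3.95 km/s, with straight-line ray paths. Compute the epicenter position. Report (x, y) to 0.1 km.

Distance from S−P lag: d = Δt · v_P v_S / (v_P − v_S) = Δt · (6.09·3.95)/(6.09−3.95) ≈ 11.2409·Δt.
So d_A = 201.92, d_B = 269.88, d_C = 278.27 km.
Circle about each station: (x − 79.4)² + (y − 167.8)² = 201.92²; (x − 7.7)² + (y + 101.1)² = 269.88²; (x − 151.2)² + (y − 74.7)² = 278.27².
Subtracting the A equation from the B and C equations removes the quadratic terms:
-143.4 x − 537.8 y = -56244.23
143.6 x − 186.2 y = -42682.18
Solving the 2×2 system: x ≈ -120.1, y ≈ 136.6 km.

(-120.1, 136.6)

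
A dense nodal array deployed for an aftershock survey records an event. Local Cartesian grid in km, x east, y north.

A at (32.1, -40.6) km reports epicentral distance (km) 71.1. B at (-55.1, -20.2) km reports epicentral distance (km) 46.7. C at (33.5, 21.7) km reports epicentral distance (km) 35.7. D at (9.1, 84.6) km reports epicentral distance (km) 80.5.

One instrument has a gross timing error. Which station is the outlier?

C

Solve using three stations at a time. Using A, B, D (subtract circle equations pairwise → linear system) gives (x, y) ≈ (-18.7, 9.1).
Distances from that point to each station vs reported:
  A: calculated 71.1 vs reported 71.1 → residual 0.0 km
  B: calculated 46.7 vs reported 46.7 → residual 0.0 km
  C: calculated 53.7 vs reported 35.7 → residual 18.0 km
  D: calculated 80.5 vs reported 80.5 → residual 0.0 km
A, B, D are mutually consistent (residuals ≈ 0); C is off by 18.0 km.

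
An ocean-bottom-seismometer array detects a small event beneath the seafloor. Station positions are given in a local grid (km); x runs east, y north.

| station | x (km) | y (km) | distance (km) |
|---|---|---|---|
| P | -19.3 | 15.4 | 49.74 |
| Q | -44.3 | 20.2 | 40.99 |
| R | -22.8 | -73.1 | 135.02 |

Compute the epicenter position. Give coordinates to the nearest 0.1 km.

Circle about each station: (x + 19.3)² + (y − 15.4)² = 49.74²; (x + 44.3)² + (y − 20.2)² = 40.99²; (x + 22.8)² + (y + 73.1)² = 135.02².
Subtracting the P equation from the Q and R equations removes the quadratic terms:
-50.0 x + 9.6 y = 2554.77
-7.0 x − 177.0 y = -10502.53
Solving the 2×2 system: x ≈ -39.4, y ≈ 60.9 km.

(-39.4, 60.9)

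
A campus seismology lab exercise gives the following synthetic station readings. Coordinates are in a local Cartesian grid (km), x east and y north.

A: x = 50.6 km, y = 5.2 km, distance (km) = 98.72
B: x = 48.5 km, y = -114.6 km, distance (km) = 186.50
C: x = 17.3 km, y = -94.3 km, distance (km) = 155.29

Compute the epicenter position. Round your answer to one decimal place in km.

-36.7 km east, 51.3 km north

Circle about each station: (x − 50.6)² + (y − 5.2)² = 98.72²; (x − 48.5)² + (y + 114.6)² = 186.50²; (x − 17.3)² + (y + 94.3)² = 155.29².
Subtracting the A equation from the B and C equations removes the quadratic terms:
-4.2 x − 239.6 y = -12138.60
-66.6 x − 199.0 y = -7764.97
Solving the 2×2 system: x ≈ -36.7, y ≈ 51.3 km.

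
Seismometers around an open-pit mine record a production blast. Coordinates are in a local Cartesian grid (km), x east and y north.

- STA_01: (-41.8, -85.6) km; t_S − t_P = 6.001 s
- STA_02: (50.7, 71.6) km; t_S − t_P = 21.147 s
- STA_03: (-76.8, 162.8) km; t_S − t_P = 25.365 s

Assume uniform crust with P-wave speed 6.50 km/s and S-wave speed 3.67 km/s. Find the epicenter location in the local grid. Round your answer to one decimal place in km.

x ≈ -78.7 km, y ≈ -51.0 km

Distance from S−P lag: d = Δt · v_P v_S / (v_P − v_S) = Δt · (6.50·3.67)/(6.50−3.67) ≈ 8.4293·Δt.
So d_STA_01 = 50.58, d_STA_02 = 178.26, d_STA_03 = 213.81 km.
Circle about each station: (x + 41.8)² + (y + 85.6)² = 50.58²; (x − 50.7)² + (y − 71.6)² = 178.26²; (x + 76.8)² + (y − 162.8)² = 213.81².
Subtracting pairs of circle equations eliminates x²+y² and gives linear equations (the radical axes):
185.0 x + 314.4 y = -30595.84
-70.0 x + 496.8 y = -19828.90
Solving the 2×2 system: x ≈ -78.7, y ≈ -51.0 km.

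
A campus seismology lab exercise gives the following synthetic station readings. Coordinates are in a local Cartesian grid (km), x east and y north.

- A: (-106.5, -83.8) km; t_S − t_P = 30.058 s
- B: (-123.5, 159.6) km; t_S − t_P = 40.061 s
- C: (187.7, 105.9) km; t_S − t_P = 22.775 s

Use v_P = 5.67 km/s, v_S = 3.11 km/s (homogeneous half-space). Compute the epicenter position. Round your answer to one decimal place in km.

(89.2, -16.2)

Distance from S−P lag: d = Δt · v_P v_S / (v_P − v_S) = Δt · (5.67·3.11)/(5.67−3.11) ≈ 6.8882·Δt.
So d_A = 207.04, d_B = 275.95, d_C = 156.88 km.
Circle about each station: (x + 106.5)² + (y + 83.8)² = 207.04²; (x + 123.5)² + (y − 159.6)² = 275.95²; (x − 187.7)² + (y − 105.9)² = 156.88².
Subtracting pairs of circle equations eliminates x²+y² and gives linear equations (the radical axes):
-34.0 x + 486.8 y = -10923.12
588.4 x + 379.4 y = 46335.64
Solving the 2×2 system: x ≈ 89.2, y ≈ -16.2 km.
Check against A (with the unrounded x, y): √((x + 106.5)²+(y + 83.8)²) = 207.04 ≈ 207.04 km. ✓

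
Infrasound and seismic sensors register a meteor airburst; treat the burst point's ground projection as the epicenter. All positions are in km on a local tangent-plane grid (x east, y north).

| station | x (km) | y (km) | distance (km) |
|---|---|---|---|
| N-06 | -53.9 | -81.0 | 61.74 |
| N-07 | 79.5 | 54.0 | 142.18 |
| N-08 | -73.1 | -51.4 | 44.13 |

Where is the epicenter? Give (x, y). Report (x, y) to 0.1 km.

Circle about each station: (x + 53.9)² + (y + 81.0)² = 61.74²; (x − 79.5)² + (y − 54.0)² = 142.18²; (x + 73.1)² + (y + 51.4)² = 44.13².
Subtracting the N-06 equation from the N-07 and N-08 equations removes the quadratic terms:
266.8 x + 270.0 y = -16633.28
-38.4 x + 59.2 y = 383.73
Solving the 2×2 system: x ≈ -41.6, y ≈ -20.5 km.

-41.6 km east, -20.5 km north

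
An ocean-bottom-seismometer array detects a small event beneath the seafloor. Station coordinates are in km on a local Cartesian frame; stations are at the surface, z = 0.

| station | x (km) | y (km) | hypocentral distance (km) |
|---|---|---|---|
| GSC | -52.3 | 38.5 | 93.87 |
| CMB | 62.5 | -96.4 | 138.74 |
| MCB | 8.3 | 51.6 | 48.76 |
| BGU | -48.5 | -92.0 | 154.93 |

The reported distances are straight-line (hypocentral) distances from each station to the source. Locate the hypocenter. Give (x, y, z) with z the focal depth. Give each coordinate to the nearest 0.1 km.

x ≈ 33.5 km, y ≈ 33.9 km, depth ≈ 37.8 km

Each station gives a sphere (x−x_i)² + (y−y_i)² + z² = d_i² (stations at z=0).
Subtracting the GSC sphere from CMB and MCB: z² cancels, leaving linear equations in x and y:
229.6 x − 269.8 y = -1455.54
121.2 x + 26.2 y = 4947.95
Solving: x ≈ 33.496, y ≈ 33.900 km (keep extra digits for the depth step; rounded: 33.5, 33.9).
Then from the GSC sphere: z² = 93.87² − (x + 52.3)² − (y − 38.5)² with x = 33.496, y = 33.900, so z ≈ 37.808 ≈ 37.8 km.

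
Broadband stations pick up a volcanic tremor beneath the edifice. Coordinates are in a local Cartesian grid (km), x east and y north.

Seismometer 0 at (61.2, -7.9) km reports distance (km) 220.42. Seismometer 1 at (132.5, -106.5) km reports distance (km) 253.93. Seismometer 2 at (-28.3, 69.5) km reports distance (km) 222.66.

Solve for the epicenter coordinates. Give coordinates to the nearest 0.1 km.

(-120.0, -133.4)

Circle about each station: (x − 61.2)² + (y + 7.9)² = 220.42²; (x − 132.5)² + (y + 106.5)² = 253.93²; (x + 28.3)² + (y − 69.5)² = 222.66².
Subtracting pairs of circle equations eliminates x²+y² and gives linear equations (the radical axes):
142.6 x − 197.2 y = 9195.18
-179.0 x + 154.8 y = 830.79
Solving the 2×2 system: x ≈ -120.0, y ≈ -133.4 km.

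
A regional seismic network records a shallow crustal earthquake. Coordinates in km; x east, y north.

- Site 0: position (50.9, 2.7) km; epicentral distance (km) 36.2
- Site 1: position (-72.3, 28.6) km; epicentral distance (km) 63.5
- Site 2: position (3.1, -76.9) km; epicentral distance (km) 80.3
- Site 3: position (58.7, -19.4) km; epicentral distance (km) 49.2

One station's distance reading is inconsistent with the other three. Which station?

Site 1

Solve using three stations at a time. Using Site 0, Site 2, Site 3 (subtract circle equations pairwise → linear system) gives (x, y) ≈ (14.6, 2.6).
Distances from that point to each station vs reported:
  Site 0: calculated 36.3 vs reported 36.2 → residual 0.1 km
  Site 1: calculated 90.7 vs reported 63.5 → residual 27.2 km
  Site 2: calculated 80.3 vs reported 80.3 → residual 0.0 km
  Site 3: calculated 49.2 vs reported 49.2 → residual 0.0 km
Site 0, Site 2, Site 3 are mutually consistent (residuals ≈ 0); Site 1 is off by 27.2 km.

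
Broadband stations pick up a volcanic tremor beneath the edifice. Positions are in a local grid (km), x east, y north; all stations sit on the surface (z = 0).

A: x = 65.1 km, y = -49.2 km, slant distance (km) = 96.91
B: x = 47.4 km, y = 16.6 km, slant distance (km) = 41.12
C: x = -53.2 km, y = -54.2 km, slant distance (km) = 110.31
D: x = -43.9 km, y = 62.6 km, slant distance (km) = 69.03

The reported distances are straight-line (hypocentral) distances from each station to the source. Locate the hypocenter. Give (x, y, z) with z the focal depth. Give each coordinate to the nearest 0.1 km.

x ≈ 14.2 km, y ≈ 30.9 km, depth ≈ 19.6 km

Each station gives a sphere (x−x_i)² + (y−y_i)² + z² = d_i² (stations at z=0).
Subtracting the A sphere from B and C: z² cancels, leaving linear equations in x and y:
-35.4 x + 131.6 y = 3564.36
-236.6 x − 10.0 y = -3667.52
Solving: x ≈ 14.195, y ≈ 30.903 km (keep extra digits for the depth step; rounded: 14.2, 30.9).
Then from the A sphere: z² = 96.91² − (x − 65.1)² − (y + 49.2)² with x = 14.195, y = 30.903, so z ≈ 19.589 ≈ 19.6 km.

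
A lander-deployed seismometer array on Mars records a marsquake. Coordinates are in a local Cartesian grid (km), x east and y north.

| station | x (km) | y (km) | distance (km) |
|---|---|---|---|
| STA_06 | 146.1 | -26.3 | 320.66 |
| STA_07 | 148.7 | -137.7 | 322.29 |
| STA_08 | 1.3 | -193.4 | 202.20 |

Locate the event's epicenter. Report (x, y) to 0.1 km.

x ≈ -169.2 km, y ≈ -84.7 km

Circle about each station: (x − 146.1)² + (y + 26.3)² = 320.66²; (x − 148.7)² + (y + 137.7)² = 322.29²; (x − 1.3)² + (y + 193.4)² = 202.20².
Subtracting the STA_06 equation from the STA_07 and STA_08 equations removes the quadratic terms:
5.2 x − 222.8 y = 17988.07
-289.6 x − 334.2 y = 77306.35
Solving the 2×2 system: x ≈ -169.2, y ≈ -84.7 km.
Check against STA_06 (with the unrounded x, y): √((x − 146.1)²+(y + 26.3)²) = 320.67 ≈ 320.66 km. ✓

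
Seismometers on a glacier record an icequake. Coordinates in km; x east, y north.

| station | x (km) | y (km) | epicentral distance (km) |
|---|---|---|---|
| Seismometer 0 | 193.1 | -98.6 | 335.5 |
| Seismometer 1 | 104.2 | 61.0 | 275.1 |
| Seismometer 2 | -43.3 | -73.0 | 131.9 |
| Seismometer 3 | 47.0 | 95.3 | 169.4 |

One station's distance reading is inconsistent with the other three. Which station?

Solve using three stations at a time. Using Seismometer 0, Seismometer 2, Seismometer 3 (subtract circle equations pairwise → linear system) gives (x, y) ≈ (-112.8, 39.1).
Distances from that point to each station vs reported:
  Seismometer 0: calculated 335.5 vs reported 335.5 → residual 0.0 km
  Seismometer 1: calculated 218.1 vs reported 275.1 → residual 57.0 km
  Seismometer 2: calculated 131.9 vs reported 131.9 → residual 0.0 km
  Seismometer 3: calculated 169.4 vs reported 169.4 → residual 0.0 km
Seismometer 0, Seismometer 2, Seismometer 3 are mutually consistent (residuals ≈ 0); Seismometer 1 is off by 57.0 km.

Seismometer 1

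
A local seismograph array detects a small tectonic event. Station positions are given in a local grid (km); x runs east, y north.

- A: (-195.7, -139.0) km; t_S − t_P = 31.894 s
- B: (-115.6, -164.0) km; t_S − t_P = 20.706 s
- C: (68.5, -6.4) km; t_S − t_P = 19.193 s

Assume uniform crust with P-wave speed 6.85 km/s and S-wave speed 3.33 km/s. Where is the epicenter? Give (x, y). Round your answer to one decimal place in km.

(9.7, -116.0)

Distance from S−P lag: d = Δt · v_P v_S / (v_P − v_S) = Δt · (6.85·3.33)/(6.85−3.33) ≈ 6.4803·Δt.
So d_A = 206.68, d_B = 134.18, d_C = 124.38 km.
Circle about each station: (x + 195.7)² + (y + 139.0)² = 206.68²; (x + 115.6)² + (y + 164.0)² = 134.18²; (x − 68.5)² + (y + 6.4)² = 124.38².
Subtracting the A equation from the B and C equations removes the quadratic terms:
160.2 x − 50.0 y = 7352.22
528.4 x + 265.2 y = -25640.04
Solving the 2×2 system: x ≈ 9.7, y ≈ -116.0 km.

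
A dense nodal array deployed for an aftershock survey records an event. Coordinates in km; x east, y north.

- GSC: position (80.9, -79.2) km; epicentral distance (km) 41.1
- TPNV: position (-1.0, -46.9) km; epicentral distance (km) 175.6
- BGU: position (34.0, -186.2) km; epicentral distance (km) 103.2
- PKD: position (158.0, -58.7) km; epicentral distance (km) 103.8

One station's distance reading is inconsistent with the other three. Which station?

Solve using three stations at a time. Using TPNV, BGU, PKD (subtract circle equations pairwise → linear system) gives (x, y) ≈ (133.7, -159.6).
Distances from that point to each station vs reported:
  GSC: calculated 96.1 vs reported 41.1 → residual 55.0 km
  TPNV: calculated 175.6 vs reported 175.6 → residual 0.0 km
  BGU: calculated 103.2 vs reported 103.2 → residual 0.0 km
  PKD: calculated 103.8 vs reported 103.8 → residual 0.0 km
TPNV, BGU, PKD are mutually consistent (residuals ≈ 0); GSC is off by 55.0 km.

GSC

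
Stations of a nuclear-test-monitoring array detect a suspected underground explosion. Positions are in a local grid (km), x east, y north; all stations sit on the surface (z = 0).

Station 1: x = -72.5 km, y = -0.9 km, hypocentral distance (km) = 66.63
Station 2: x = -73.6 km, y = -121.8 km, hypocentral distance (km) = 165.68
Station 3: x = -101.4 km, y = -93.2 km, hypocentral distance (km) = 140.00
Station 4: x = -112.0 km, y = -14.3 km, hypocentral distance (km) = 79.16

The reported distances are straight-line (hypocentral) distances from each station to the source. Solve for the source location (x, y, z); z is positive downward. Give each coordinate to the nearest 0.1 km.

(-83.2, 33.9, 55.8)

Each station gives a sphere (x−x_i)² + (y−y_i)² + z² = d_i² (stations at z=0).
Subtracting the Station 1 sphere from Station 2 and Station 3: z² cancels, leaving linear equations in x and y:
-2.2 x − 241.8 y = -8015.17
-57.8 x − 184.6 y = -1449.30
Solving: x ≈ -83.210, y ≈ 33.905 km (keep extra digits for the depth step; rounded: -83.2, 33.9).
Then from the Station 1 sphere: z² = 66.63² − (x + 72.5)² − (y + 0.9)² with x = -83.210, y = 33.905, so z ≈ 55.798 ≈ 55.8 km.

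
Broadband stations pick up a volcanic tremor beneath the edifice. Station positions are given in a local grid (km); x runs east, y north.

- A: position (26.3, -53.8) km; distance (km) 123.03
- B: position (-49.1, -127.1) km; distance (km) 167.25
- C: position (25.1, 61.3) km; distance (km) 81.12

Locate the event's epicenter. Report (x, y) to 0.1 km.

Circle about each station: (x − 26.3)² + (y + 53.8)² = 123.03²; (x + 49.1)² + (y + 127.1)² = 167.25²; (x − 25.1)² + (y − 61.3)² = 81.12².
Subtracting the A equation from the B and C equations removes the quadratic terms:
-150.8 x − 146.6 y = 2142.91
-2.4 x + 230.2 y = 9357.50
Solving the 2×2 system: x ≈ -53.2, y ≈ 40.1 km.
Check against A (with the unrounded x, y): √((x − 26.3)²+(y + 53.8)²) = 123.02 ≈ 123.03 km. ✓

(-53.2, 40.1)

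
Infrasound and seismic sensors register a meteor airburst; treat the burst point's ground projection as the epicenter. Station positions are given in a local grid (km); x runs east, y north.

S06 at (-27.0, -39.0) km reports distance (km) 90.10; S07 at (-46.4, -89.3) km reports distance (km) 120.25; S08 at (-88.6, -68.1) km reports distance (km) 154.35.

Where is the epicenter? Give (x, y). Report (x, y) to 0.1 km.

63.1 km east, -39.6 km north

Circle about each station: (x + 27.0)² + (y + 39.0)² = 90.10²; (x + 46.4)² + (y + 89.3)² = 120.25²; (x + 88.6)² + (y + 68.1)² = 154.35².
Subtracting the S06 equation from the S07 and S08 equations removes the quadratic terms:
-38.8 x − 100.6 y = 1535.40
-123.2 x − 58.2 y = -5468.34
Solving the 2×2 system: x ≈ 63.1, y ≈ -39.6 km.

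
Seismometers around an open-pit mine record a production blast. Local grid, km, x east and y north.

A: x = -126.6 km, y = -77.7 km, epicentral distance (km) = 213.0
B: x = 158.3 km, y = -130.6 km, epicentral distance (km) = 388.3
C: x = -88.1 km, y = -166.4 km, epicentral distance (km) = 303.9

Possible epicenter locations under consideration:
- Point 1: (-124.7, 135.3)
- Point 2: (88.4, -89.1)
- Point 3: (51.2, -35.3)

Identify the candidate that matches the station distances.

Point 1

For each candidate, compare |candidate − station| to the reported distance:
Point 1: residuals A 0.0, B 0.0, C 0.0 → max 0.0 km
Point 2: residuals A 2.3, B 307.0, C 111.2 → max 307.0 km
Point 3: residuals A 30.2, B 244.9, C 112.6 → max 244.9 km
Only Point 1 has all residuals ≈ 0.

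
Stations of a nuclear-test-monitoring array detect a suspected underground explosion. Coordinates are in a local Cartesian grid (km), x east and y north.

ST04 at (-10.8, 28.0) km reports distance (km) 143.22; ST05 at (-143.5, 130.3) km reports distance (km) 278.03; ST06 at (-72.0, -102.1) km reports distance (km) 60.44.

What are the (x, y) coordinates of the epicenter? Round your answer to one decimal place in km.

Circle about each station: (x + 10.8)² + (y − 28.0)² = 143.22²; (x + 143.5)² + (y − 130.3)² = 278.03²; (x + 72.0)² + (y + 102.1)² = 60.44².
Subtracting pairs of circle equations eliminates x²+y² and gives linear equations (the radical axes):
-265.4 x + 204.6 y = -20119.01
-122.4 x − 260.2 y = 31566.74
Solving the 2×2 system: x ≈ -13.0, y ≈ -115.2 km.
Check against ST04 (with the unrounded x, y): √((x + 10.8)²+(y − 28.0)²) = 143.22 ≈ 143.22 km. ✓

-13.0 km east, -115.2 km north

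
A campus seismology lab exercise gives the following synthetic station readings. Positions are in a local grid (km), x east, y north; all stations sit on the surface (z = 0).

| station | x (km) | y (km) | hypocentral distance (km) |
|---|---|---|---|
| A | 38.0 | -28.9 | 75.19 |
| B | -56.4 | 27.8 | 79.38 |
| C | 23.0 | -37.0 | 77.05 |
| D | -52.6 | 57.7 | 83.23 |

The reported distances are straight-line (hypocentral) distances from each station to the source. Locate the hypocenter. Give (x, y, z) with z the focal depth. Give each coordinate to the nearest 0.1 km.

x ≈ 9.1 km, y ≈ 24.2 km, depth ≈ 44.7 km

Each station gives a sphere (x−x_i)² + (y−y_i)² + z² = d_i² (stations at z=0).
Subtracting the A sphere from B and C: z² cancels, leaving linear equations in x and y:
-188.8 x + 113.4 y = 1026.94
-30.0 x − 16.2 y = -664.38
Solving: x ≈ 9.086, y ≈ 24.184 km (keep extra digits for the depth step; rounded: 9.1, 24.2).
Then from the A sphere: z² = 75.19² − (x − 38.0)² − (y + 28.9)² with x = 9.086, y = 24.184, so z ≈ 44.717 ≈ 44.7 km.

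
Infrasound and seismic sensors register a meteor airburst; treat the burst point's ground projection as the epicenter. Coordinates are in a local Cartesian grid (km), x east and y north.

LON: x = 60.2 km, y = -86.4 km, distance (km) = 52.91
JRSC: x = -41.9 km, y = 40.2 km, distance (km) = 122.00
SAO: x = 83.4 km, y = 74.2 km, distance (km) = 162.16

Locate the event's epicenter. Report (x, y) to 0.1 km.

Circle about each station: (x − 60.2)² + (y + 86.4)² = 52.91²; (x + 41.9)² + (y − 40.2)² = 122.00²; (x − 83.4)² + (y − 74.2)² = 162.16².
Subtracting pairs of circle equations eliminates x²+y² and gives linear equations (the radical axes):
-204.2 x + 253.2 y = -19801.88
46.4 x + 321.2 y = -22124.20
Solving the 2×2 system: x ≈ 9.8, y ≈ -70.3 km.

9.8 km east, -70.3 km north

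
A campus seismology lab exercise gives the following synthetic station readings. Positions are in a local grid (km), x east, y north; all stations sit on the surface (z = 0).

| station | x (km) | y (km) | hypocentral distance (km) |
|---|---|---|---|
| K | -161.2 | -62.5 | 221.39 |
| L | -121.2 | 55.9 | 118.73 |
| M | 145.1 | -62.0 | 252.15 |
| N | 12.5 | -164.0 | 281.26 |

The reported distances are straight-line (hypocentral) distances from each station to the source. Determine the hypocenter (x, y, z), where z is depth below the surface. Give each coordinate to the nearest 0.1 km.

Each station gives a sphere (x−x_i)² + (y−y_i)² + z² = d_i² (stations at z=0).
Subtracting the K sphere from L and M: z² cancels, leaving linear equations in x and y:
80.0 x + 236.8 y = 22839.28
612.6 x + 1.0 y = -19559.77
Solving: x ≈ -32.104, y ≈ 107.296 km (keep extra digits for the depth step; rounded: -32.1, 107.3).
Then from the K sphere: z² = 221.39² − (x + 161.2)² − (y + 62.5)² with x = -32.104, y = 107.296, so z ≈ 59.305 ≈ 59.3 km.

(-32.1, 107.3, 59.3)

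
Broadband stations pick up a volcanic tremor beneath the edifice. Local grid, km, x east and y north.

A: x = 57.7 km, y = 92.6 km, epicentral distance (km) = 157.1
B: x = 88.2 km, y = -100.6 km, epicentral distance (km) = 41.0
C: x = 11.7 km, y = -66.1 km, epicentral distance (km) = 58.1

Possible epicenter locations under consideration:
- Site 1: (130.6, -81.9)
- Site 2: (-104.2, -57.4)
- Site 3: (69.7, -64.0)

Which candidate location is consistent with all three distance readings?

For each candidate, compare |candidate − station| to the reported distance:
Site 1: residuals A 32.0, B 5.3, C 61.8 → max 61.8 km
Site 2: residuals A 63.6, B 156.2, C 58.1 → max 156.2 km
Site 3: residuals A 0.0, B 0.0, C 0.1 → max 0.1 km
Only Site 3 has all residuals ≈ 0.

Site 3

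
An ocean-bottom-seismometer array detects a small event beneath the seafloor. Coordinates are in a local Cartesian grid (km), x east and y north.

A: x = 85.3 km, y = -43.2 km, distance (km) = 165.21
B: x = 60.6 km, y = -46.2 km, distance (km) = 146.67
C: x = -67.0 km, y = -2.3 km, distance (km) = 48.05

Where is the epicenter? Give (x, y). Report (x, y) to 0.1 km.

(-54.9, 44.2)

Circle about each station: (x − 85.3)² + (y + 43.2)² = 165.21²; (x − 60.6)² + (y + 46.2)² = 146.67²; (x + 67.0)² + (y + 2.3)² = 48.05².
Subtracting the A equation from the B and C equations removes the quadratic terms:
-49.4 x − 6.0 y = 2446.73
-304.6 x + 81.8 y = 20337.50
Solving the 2×2 system: x ≈ -54.9, y ≈ 44.2 km.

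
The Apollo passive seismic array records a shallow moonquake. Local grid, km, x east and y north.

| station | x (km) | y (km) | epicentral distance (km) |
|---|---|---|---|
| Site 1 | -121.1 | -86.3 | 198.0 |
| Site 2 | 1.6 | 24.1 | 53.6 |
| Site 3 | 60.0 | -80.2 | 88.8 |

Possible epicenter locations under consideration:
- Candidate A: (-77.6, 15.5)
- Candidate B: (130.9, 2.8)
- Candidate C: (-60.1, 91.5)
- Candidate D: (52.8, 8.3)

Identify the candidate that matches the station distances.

Candidate D

For each candidate, compare |candidate − station| to the reported distance:
Candidate A: residuals Site 1 87.3, Site 2 26.1, Site 3 78.8 → max 87.3 km
Candidate B: residuals Site 1 69.3, Site 2 77.4, Site 3 20.4 → max 77.4 km
Candidate C: residuals Site 1 10.0, Site 2 37.8, Site 3 120.7 → max 120.7 km
Candidate D: residuals Site 1 0.0, Site 2 0.0, Site 3 0.0 → max 0.0 km
Only Candidate D has all residuals ≈ 0.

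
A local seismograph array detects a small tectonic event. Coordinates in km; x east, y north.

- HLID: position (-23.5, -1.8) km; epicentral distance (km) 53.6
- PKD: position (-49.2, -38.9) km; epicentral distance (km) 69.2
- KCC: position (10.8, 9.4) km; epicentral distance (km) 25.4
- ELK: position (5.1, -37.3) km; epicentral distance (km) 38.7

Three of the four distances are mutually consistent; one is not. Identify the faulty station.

PKD

Solve using three stations at a time. Using HLID, KCC, ELK (subtract circle equations pairwise → linear system) gives (x, y) ≈ (29.8, -7.5).
Distances from that point to each station vs reported:
  HLID: calculated 53.6 vs reported 53.6 → residual 0.0 km
  PKD: calculated 85.0 vs reported 69.2 → residual 15.8 km
  KCC: calculated 25.4 vs reported 25.4 → residual 0.0 km
  ELK: calculated 38.7 vs reported 38.7 → residual 0.0 km
HLID, KCC, ELK are mutually consistent (residuals ≈ 0); PKD is off by 15.8 km.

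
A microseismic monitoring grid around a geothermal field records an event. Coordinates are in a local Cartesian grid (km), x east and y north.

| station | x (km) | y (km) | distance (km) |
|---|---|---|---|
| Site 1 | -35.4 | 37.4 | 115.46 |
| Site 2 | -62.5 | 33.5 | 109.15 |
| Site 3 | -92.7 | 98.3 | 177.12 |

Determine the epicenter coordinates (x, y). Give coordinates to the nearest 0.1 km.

-59.1 km east, -75.6 km north

Circle about each station: (x + 35.4)² + (y − 37.4)² = 115.46²; (x + 62.5)² + (y − 33.5)² = 109.15²; (x + 92.7)² + (y − 98.3)² = 177.12².
Subtracting pairs of circle equations eliminates x²+y² and gives linear equations (the radical axes):
-54.2 x − 7.8 y = 3793.87
-114.6 x + 121.8 y = -2436.22
Solving the 2×2 system: x ≈ -59.1, y ≈ -75.6 km.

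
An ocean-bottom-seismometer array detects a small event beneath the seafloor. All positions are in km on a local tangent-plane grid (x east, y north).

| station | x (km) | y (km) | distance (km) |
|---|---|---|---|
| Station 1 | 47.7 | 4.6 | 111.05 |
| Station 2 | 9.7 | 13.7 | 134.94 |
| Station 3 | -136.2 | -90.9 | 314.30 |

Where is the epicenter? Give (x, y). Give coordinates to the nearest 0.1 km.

Circle about each station: (x − 47.7)² + (y − 4.6)² = 111.05²; (x − 9.7)² + (y − 13.7)² = 134.94²; (x + 136.2)² + (y + 90.9)² = 314.30².
Subtracting the Station 1 equation from the Station 2 and Station 3 equations removes the quadratic terms:
-76.0 x + 18.2 y = -7891.37
-367.8 x − 191.0 y = -61935.59
Solving the 2×2 system: x ≈ 124.2, y ≈ 85.1 km.

(124.2, 85.1)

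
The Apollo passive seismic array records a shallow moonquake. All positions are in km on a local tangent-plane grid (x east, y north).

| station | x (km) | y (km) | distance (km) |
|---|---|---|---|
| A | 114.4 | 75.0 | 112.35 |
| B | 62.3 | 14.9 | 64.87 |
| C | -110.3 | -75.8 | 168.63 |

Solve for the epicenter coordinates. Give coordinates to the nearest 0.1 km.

Circle about each station: (x − 114.4)² + (y − 75.0)² = 112.35²; (x − 62.3)² + (y − 14.9)² = 64.87²; (x + 110.3)² + (y + 75.8)² = 168.63².
Subtracting pairs of circle equations eliminates x²+y² and gives linear equations (the radical axes):
-104.2 x − 120.2 y = -6194.65
-449.4 x − 301.6 y = -16614.18
Solving the 2×2 system: x ≈ 5.7, y ≈ 46.6 km.

x ≈ 5.7 km, y ≈ 46.6 km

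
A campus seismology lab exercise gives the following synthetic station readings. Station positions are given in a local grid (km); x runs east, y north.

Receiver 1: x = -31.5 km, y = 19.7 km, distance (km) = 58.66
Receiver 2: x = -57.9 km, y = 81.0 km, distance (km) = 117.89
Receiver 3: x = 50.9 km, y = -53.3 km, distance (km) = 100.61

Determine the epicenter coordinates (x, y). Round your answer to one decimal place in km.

-48.3 km east, -36.5 km north

Circle about each station: (x + 31.5)² + (y − 19.7)² = 58.66²; (x + 57.9)² + (y − 81.0)² = 117.89²; (x − 50.9)² + (y + 53.3)² = 100.61².
Subtracting pairs of circle equations eliminates x²+y² and gives linear equations (the radical axes):
-52.8 x + 122.6 y = -1923.99
164.8 x − 146.0 y = -2630.02
Solving the 2×2 system: x ≈ -48.3, y ≈ -36.5 km.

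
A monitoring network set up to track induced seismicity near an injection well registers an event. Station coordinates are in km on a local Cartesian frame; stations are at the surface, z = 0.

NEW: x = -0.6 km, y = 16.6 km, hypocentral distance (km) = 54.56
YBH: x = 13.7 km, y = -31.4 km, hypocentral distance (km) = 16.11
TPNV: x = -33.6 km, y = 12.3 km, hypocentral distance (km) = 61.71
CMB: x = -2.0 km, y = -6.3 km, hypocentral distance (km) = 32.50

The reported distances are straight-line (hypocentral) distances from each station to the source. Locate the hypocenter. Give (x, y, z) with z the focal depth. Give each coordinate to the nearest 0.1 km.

Each station gives a sphere (x−x_i)² + (y−y_i)² + z² = d_i² (stations at z=0).
Subtracting the NEW sphere from YBH and TPNV: z² cancels, leaving linear equations in x and y:
28.6 x − 96.0 y = 3614.99
-66.0 x − 8.6 y = 173.00
Solving: x ≈ 2.200, y ≈ -37.001 km (keep extra digits for the depth step; rounded: 2.2, -37.0).
Then from the NEW sphere: z² = 54.56² − (x + 0.6)² − (y − 16.6)² with x = 2.200, y = -37.001, so z ≈ 9.792 ≈ 9.8 km.

x ≈ 2.2 km, y ≈ -37.0 km, depth ≈ 9.8 km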